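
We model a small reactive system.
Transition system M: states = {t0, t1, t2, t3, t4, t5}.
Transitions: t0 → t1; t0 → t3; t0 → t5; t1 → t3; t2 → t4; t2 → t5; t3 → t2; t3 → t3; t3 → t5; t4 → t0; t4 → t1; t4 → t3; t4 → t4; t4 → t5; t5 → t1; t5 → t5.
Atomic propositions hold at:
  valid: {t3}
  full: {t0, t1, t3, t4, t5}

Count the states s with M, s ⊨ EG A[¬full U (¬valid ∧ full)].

Sat(¬full) = {t2}
Sat(¬valid) = {t0, t1, t2, t4, t5}
Sat(¬valid ∧ full) = {t0, t1, t4, t5}
A[¬full U (¬valid ∧ full)]: least fixpoint, start Z0 = Sat((¬valid ∧ full)) = {t0, t1, t4, t5}, add states in Sat(¬full) with every successor in Z. Z1 = {t0, t1, t2, t4, t5}; fixed.
Sat(A[¬full U (¬valid ∧ full)]) = {t0, t1, t2, t4, t5}
EG A[¬full U (¬valid ∧ full)]: greatest fixpoint, start Z0 = {t0, t1, t2, t4, t5}, keep only states in Sat with some successor in Z. Z1 = {t0, t2, t4, t5}; fixed.
Sat(EG A[¬full U (¬valid ∧ full)]) = {t0, t2, t4, t5}
|Sat(EG A[¬full U (¬valid ∧ full)])| = |{t0, t2, t4, t5}| = 4.

4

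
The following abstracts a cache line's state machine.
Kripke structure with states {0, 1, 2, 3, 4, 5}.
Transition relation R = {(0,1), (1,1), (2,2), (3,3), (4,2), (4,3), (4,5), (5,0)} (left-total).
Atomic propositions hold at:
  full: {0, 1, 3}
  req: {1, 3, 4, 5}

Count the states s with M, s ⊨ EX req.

Sat(EX req) = {s : some successor in {1, 3, 4, 5}} = {0, 1, 3, 4}
|Sat(EX req)| = |{0, 1, 3, 4}| = 4.

4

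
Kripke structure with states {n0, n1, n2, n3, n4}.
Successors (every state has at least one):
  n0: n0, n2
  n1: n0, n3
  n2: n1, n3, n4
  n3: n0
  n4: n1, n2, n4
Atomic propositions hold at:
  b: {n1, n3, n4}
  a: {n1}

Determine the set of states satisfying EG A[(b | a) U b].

{n4}

Sat(b | a) = {n1, n3, n4}
A[(b | a) U b]: least fixpoint, start Z0 = Sat(b) = {n1, n3, n4}, add states in Sat(b | a) with every successor in Z. Already a fixed point.
Sat(A[(b | a) U b]) = {n1, n3, n4}
EG A[(b | a) U b]: greatest fixpoint, start Z0 = {n1, n3, n4}, keep only states in Sat with some successor in Z. Z1 = {n1, n4}; Z2 = {n4}; fixed.
Sat(EG A[(b | a) U b]) = {n4}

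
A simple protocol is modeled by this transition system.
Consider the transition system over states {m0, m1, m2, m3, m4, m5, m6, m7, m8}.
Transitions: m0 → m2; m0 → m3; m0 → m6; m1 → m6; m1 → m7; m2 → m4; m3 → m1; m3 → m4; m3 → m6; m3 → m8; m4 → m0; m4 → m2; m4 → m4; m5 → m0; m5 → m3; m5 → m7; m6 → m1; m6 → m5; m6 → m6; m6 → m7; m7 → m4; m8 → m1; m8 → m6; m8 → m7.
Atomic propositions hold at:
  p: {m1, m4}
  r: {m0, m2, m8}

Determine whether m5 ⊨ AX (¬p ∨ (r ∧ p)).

Yes

Sat(¬p) = {m0, m2, m3, m5, m6, m7, m8}
Sat(r ∧ p) = ∅
Sat(¬p ∨ (r ∧ p)) = {m0, m2, m3, m5, m6, m7, m8}
Sat(AX (¬p ∨ (r ∧ p))) = {s : every successor in {m0, m2, m3, m5, m6, m7, m8}} = {m0, m1, m5}
m5 ∈ Sat(AX (¬p ∨ (r ∧ p))) = {m0, m1, m5}, so the formula holds at m5.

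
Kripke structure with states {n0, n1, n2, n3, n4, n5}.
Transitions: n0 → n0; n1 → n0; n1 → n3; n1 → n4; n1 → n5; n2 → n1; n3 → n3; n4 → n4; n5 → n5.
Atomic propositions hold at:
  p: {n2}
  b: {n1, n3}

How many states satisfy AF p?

AF p: least fixpoint, start Z0 = {n2}, add states with every successor in Z. Already a fixed point.
Sat(AF p) = {n2}
|Sat(AF p)| = |{n2}| = 1.

1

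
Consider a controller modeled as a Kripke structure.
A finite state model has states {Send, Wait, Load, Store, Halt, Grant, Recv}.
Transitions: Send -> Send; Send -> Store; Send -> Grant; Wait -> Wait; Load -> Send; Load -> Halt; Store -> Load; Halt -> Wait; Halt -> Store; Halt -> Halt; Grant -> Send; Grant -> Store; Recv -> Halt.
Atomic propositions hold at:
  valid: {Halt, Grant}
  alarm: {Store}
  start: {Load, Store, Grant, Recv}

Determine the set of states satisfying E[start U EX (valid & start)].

{Send, Load, Store, Grant}

Sat(valid & start) = {Grant}
Sat(EX (valid & start)) = {s : some successor in {Grant}} = {Send}
E[start U EX (valid & start)]: least fixpoint, start Z0 = Sat(EX (valid & start)) = {Send}, add states in Sat(start) with some successor in Z. Z1 = {Send, Load, Grant}; Z2 = {Send, Load, Store, Grant}; fixed.
Sat(E[start U EX (valid & start)]) = {Send, Load, Store, Grant}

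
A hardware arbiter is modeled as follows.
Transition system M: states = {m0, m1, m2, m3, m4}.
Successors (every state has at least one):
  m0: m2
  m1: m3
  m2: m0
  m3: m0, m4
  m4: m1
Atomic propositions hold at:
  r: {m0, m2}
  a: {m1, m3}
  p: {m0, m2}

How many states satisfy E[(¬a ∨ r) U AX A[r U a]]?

2

Sat(¬a) = {m0, m2, m4}
Sat(¬a ∨ r) = {m0, m2, m4}
A[r U a]: least fixpoint, start Z0 = Sat(a) = {m1, m3}, add states in Sat(r) with every successor in Z. Already a fixed point.
Sat(A[r U a]) = {m1, m3}
Sat(AX A[r U a]) = {s : every successor in {m1, m3}} = {m1, m4}
E[(¬a ∨ r) U AX A[r U a]]: least fixpoint, start Z0 = Sat(AX A[r U a]) = {m1, m4}, add states in Sat(¬a ∨ r) with some successor in Z. Already a fixed point.
Sat(E[(¬a ∨ r) U AX A[r U a]]) = {m1, m4}
|Sat(E[(¬a ∨ r) U AX A[r U a]])| = |{m1, m4}| = 2.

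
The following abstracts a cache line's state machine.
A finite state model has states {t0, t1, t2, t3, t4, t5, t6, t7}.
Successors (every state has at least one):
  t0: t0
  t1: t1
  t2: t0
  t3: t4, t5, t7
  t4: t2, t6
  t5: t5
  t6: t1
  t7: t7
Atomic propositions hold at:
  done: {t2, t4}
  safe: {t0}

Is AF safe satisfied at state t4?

AF safe: least fixpoint, start Z0 = {t0}, add states with every successor in Z. Z1 = {t0, t2}; fixed.
Sat(AF safe) = {t0, t2}
t4 ∉ Sat(AF safe) = {t0, t2}, so the formula does not hold at t4.

No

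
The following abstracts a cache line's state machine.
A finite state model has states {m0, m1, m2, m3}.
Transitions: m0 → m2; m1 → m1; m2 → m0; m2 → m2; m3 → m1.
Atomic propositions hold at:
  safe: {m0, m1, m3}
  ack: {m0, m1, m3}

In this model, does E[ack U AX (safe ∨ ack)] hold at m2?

No

Sat(safe ∨ ack) = {m0, m1, m3}
Sat(AX (safe ∨ ack)) = {s : every successor in {m0, m1, m3}} = {m1, m3}
E[ack U AX (safe ∨ ack)]: least fixpoint, start Z0 = Sat(AX (safe ∨ ack)) = {m1, m3}, add states in Sat(ack) with some successor in Z. Already a fixed point.
Sat(E[ack U AX (safe ∨ ack)]) = {m1, m3}
m2 ∉ Sat(E[ack U AX (safe ∨ ack)]) = {m1, m3}, so the formula does not hold at m2.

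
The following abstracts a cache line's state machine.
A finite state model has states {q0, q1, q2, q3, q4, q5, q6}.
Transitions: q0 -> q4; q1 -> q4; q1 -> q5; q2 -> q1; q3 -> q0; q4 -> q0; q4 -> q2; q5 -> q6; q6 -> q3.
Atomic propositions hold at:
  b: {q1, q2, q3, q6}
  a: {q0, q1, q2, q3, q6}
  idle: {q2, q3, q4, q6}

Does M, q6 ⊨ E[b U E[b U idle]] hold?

Yes

E[b U idle]: least fixpoint, start Z0 = Sat(idle) = {q2, q3, q4, q6}, add states in Sat(b) with some successor in Z. Z1 = {q1, q2, q3, q4, q6}; fixed.
Sat(E[b U idle]) = {q1, q2, q3, q4, q6}
E[b U E[b U idle]]: least fixpoint, start Z0 = Sat(E[b U idle]) = {q1, q2, q3, q4, q6}, add states in Sat(b) with some successor in Z. Already a fixed point.
Sat(E[b U E[b U idle]]) = {q1, q2, q3, q4, q6}
q6 ∈ Sat(E[b U E[b U idle]]) = {q1, q2, q3, q4, q6}, so the formula holds at q6.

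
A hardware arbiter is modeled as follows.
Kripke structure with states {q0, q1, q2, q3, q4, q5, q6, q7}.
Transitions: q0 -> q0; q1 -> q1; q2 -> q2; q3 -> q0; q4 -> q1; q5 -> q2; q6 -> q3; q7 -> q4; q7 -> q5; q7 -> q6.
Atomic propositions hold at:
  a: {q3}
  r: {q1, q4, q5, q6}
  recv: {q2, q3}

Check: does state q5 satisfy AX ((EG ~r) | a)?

Sat(~r) = {q0, q2, q3, q7}
EG ~r: greatest fixpoint, start Z0 = {q0, q2, q3, q7}, keep only states in Sat with some successor in Z. Z1 = {q0, q2, q3}; fixed.
Sat(EG ~r) = {q0, q2, q3}
Sat((EG ~r) | a) = {q0, q2, q3}
Sat(AX ((EG ~r) | a)) = {s : every successor in {q0, q2, q3}} = {q0, q2, q3, q5, q6}
q5 ∈ Sat(AX ((EG ~r) | a)) = {q0, q2, q3, q5, q6}, so the formula holds at q5.

Yes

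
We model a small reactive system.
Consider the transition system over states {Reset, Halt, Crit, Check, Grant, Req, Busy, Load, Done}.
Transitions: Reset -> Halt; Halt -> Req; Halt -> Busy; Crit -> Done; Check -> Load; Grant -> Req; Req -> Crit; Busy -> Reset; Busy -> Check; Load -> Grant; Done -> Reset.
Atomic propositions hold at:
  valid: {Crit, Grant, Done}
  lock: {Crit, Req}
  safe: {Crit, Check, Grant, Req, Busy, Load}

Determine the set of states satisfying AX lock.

{Grant, Req}

Sat(AX lock) = {s : every successor in {Crit, Req}} = {Grant, Req}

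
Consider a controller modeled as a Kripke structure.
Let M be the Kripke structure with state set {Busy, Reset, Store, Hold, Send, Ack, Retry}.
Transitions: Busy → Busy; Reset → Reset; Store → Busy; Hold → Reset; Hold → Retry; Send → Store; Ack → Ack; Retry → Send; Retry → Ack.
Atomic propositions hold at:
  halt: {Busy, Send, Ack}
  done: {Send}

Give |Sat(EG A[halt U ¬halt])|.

2

Sat(¬halt) = {Reset, Store, Hold, Retry}
A[halt U ¬halt]: least fixpoint, start Z0 = Sat(¬halt) = {Reset, Store, Hold, Retry}, add states in Sat(halt) with every successor in Z. Z1 = {Reset, Store, Hold, Send, Retry}; fixed.
Sat(A[halt U ¬halt]) = {Reset, Store, Hold, Send, Retry}
EG A[halt U ¬halt]: greatest fixpoint, start Z0 = {Reset, Store, Hold, Send, Retry}, keep only states in Sat with some successor in Z. Z1 = {Reset, Hold, Send, Retry}; Z2 = {Reset, Hold, Retry}; Z3 = {Reset, Hold}; fixed.
Sat(EG A[halt U ¬halt]) = {Reset, Hold}
|Sat(EG A[halt U ¬halt])| = |{Reset, Hold}| = 2.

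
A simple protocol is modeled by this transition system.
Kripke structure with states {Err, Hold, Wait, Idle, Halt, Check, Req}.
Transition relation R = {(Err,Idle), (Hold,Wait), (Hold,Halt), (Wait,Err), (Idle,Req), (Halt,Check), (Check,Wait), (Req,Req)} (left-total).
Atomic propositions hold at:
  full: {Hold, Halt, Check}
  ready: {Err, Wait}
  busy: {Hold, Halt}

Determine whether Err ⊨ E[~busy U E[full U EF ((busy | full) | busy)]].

No

Sat(~busy) = {Err, Wait, Idle, Check, Req}
Sat(busy | full) = {Hold, Halt, Check}
Sat((busy | full) | busy) = {Hold, Halt, Check}
EF ((busy | full) | busy): least fixpoint, start Z0 = {Hold, Halt, Check}, add states with some successor in Z. Already a fixed point.
Sat(EF ((busy | full) | busy)) = {Hold, Halt, Check}
E[full U EF ((busy | full) | busy)]: least fixpoint, start Z0 = Sat(EF ((busy | full) | busy)) = {Hold, Halt, Check}, add states in Sat(full) with some successor in Z. Already a fixed point.
Sat(E[full U EF ((busy | full) | busy)]) = {Hold, Halt, Check}
E[~busy U E[full U EF ((busy | full) | busy)]]: least fixpoint, start Z0 = Sat(E[full U EF ((busy | full) | busy)]) = {Hold, Halt, Check}, add states in Sat(~busy) with some successor in Z. Already a fixed point.
Sat(E[~busy U E[full U EF ((busy | full) | busy)]]) = {Hold, Halt, Check}
Err ∉ Sat(E[~busy U E[full U EF ((busy | full) | busy)]]) = {Hold, Halt, Check}, so the formula does not hold at Err.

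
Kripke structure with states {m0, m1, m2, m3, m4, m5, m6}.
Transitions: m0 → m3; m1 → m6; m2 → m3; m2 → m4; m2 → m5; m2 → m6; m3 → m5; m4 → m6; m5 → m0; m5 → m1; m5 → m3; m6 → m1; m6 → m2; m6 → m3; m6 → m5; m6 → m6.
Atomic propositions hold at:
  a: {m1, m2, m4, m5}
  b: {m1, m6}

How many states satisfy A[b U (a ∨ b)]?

Sat(a ∨ b) = {m1, m2, m4, m5, m6}
A[b U (a ∨ b)]: least fixpoint, start Z0 = Sat((a ∨ b)) = {m1, m2, m4, m5, m6}, add states in Sat(b) with every successor in Z. Already a fixed point.
Sat(A[b U (a ∨ b)]) = {m1, m2, m4, m5, m6}
|Sat(A[b U (a ∨ b)])| = |{m1, m2, m4, m5, m6}| = 5.

5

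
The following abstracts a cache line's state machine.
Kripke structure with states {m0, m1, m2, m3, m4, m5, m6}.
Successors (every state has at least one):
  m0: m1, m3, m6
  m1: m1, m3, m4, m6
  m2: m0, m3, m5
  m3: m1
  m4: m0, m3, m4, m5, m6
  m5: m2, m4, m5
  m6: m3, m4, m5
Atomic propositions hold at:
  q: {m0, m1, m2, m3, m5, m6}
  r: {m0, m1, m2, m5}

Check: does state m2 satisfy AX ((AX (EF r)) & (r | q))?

EF r: least fixpoint, start Z0 = {m0, m1, m2, m5}, add states with some successor in Z. Z1 = {m0, m1, m2, m3, m4, m5, m6}; fixed.
Sat(EF r) = {m0, m1, m2, m3, m4, m5, m6}
Sat(AX (EF r)) = {s : every successor in {m0, m1, m2, m3, m4, m5, m6}} = {m0, m1, m2, m3, m4, m5, m6}
Sat(r | q) = {m0, m1, m2, m3, m5, m6}
Sat((AX (EF r)) & (r | q)) = {m0, m1, m2, m3, m5, m6}
Sat(AX ((AX (EF r)) & (r | q))) = {s : every successor in {m0, m1, m2, m3, m5, m6}} = {m0, m2, m3}
m2 ∈ Sat(AX ((AX (EF r)) & (r | q))) = {m0, m2, m3}, so the formula holds at m2.

Yes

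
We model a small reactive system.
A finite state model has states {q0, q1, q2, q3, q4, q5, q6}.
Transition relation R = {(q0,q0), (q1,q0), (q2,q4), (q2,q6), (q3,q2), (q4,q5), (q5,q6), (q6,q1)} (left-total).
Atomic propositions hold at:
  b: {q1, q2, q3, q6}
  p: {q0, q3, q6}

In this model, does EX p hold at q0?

Yes

Sat(EX p) = {s : some successor in {q0, q3, q6}} = {q0, q1, q2, q5}
q0 ∈ Sat(EX p) = {q0, q1, q2, q5}, so the formula holds at q0.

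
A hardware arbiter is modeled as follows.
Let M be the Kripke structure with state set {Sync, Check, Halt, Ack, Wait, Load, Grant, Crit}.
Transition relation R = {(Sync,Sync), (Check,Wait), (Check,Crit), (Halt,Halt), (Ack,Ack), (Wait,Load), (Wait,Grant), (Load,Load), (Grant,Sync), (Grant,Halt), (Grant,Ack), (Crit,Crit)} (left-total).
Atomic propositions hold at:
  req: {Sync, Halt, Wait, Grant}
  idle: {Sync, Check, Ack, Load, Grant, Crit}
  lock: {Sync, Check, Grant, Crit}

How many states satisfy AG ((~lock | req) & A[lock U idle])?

Sat(~lock) = {Halt, Ack, Wait, Load}
Sat(~lock | req) = {Sync, Halt, Ack, Wait, Load, Grant}
A[lock U idle]: least fixpoint, start Z0 = Sat(idle) = {Sync, Check, Ack, Load, Grant, Crit}, add states in Sat(lock) with every successor in Z. Already a fixed point.
Sat(A[lock U idle]) = {Sync, Check, Ack, Load, Grant, Crit}
Sat((~lock | req) & A[lock U idle]) = {Sync, Ack, Load, Grant}
AG ((~lock | req) & A[lock U idle]): greatest fixpoint, start Z0 = {Sync, Ack, Load, Grant}, keep only states in Sat with every successor in Z. Z1 = {Sync, Ack, Load}; fixed.
Sat(AG ((~lock | req) & A[lock U idle])) = {Sync, Ack, Load}
|Sat(AG ((~lock | req) & A[lock U idle]))| = |{Sync, Ack, Load}| = 3.

3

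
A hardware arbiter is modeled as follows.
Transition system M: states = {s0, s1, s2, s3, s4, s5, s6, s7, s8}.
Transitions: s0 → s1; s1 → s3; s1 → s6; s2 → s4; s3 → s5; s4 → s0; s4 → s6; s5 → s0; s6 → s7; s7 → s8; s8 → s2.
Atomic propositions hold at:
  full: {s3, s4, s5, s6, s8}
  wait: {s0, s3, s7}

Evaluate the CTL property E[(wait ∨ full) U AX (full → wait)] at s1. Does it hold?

No

Sat(wait ∨ full) = {s0, s3, s4, s5, s6, s7, s8}
Sat(full → wait) = {s0, s1, s2, s3, s7}
Sat(AX (full → wait)) = {s : every successor in {s0, s1, s2, s3, s7}} = {s0, s5, s6, s8}
E[(wait ∨ full) U AX (full → wait)]: least fixpoint, start Z0 = Sat(AX (full → wait)) = {s0, s5, s6, s8}, add states in Sat(wait ∨ full) with some successor in Z. Z1 = {s0, s3, s4, s5, s6, s7, s8}; fixed.
Sat(E[(wait ∨ full) U AX (full → wait)]) = {s0, s3, s4, s5, s6, s7, s8}
s1 ∉ Sat(E[(wait ∨ full) U AX (full → wait)]) = {s0, s3, s4, s5, s6, s7, s8}, so the formula does not hold at s1.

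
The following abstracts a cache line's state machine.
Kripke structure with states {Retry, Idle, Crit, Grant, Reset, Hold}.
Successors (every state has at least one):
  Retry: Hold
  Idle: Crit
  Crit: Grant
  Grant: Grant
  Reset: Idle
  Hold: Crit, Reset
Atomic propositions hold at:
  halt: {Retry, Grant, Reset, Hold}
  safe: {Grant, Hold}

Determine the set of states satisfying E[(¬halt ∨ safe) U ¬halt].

Sat(¬halt) = {Idle, Crit}
Sat(¬halt ∨ safe) = {Idle, Crit, Grant, Hold}
E[(¬halt ∨ safe) U ¬halt]: least fixpoint, start Z0 = Sat(¬halt) = {Idle, Crit}, add states in Sat(¬halt ∨ safe) with some successor in Z. Z1 = {Idle, Crit, Hold}; fixed.
Sat(E[(¬halt ∨ safe) U ¬halt]) = {Idle, Crit, Hold}

{Idle, Crit, Hold}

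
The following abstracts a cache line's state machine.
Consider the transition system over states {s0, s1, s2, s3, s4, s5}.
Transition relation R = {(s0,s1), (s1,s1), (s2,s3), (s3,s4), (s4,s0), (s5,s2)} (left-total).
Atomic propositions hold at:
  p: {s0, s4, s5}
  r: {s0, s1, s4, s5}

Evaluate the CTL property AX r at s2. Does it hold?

Sat(AX r) = {s : every successor in {s0, s1, s4, s5}} = {s0, s1, s3, s4}
s2 ∉ Sat(AX r) = {s0, s1, s3, s4}, so the formula does not hold at s2.

No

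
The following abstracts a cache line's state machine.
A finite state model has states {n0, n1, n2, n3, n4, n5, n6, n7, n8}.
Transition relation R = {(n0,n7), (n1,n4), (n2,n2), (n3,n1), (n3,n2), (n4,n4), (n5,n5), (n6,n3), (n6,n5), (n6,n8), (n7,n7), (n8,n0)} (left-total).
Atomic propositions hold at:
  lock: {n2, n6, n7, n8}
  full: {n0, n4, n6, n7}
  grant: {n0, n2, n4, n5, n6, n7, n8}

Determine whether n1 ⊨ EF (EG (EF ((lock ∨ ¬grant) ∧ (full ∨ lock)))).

No

Sat(¬grant) = {n1, n3}
Sat(lock ∨ ¬grant) = {n1, n2, n3, n6, n7, n8}
Sat(full ∨ lock) = {n0, n2, n4, n6, n7, n8}
Sat((lock ∨ ¬grant) ∧ (full ∨ lock)) = {n2, n6, n7, n8}
EF ((lock ∨ ¬grant) ∧ (full ∨ lock)): least fixpoint, start Z0 = {n2, n6, n7, n8}, add states with some successor in Z. Z1 = {n0, n2, n3, n6, n7, n8}; fixed.
Sat(EF ((lock ∨ ¬grant) ∧ (full ∨ lock))) = {n0, n2, n3, n6, n7, n8}
EG (EF ((lock ∨ ¬grant) ∧ (full ∨ lock))): greatest fixpoint, start Z0 = {n0, n2, n3, n6, n7, n8}, keep only states in Sat with some successor in Z. Already a fixed point.
Sat(EG (EF ((lock ∨ ¬grant) ∧ (full ∨ lock)))) = {n0, n2, n3, n6, n7, n8}
EF (EG (EF ((lock ∨ ¬grant) ∧ (full ∨ lock)))): least fixpoint, start Z0 = {n0, n2, n3, n6, n7, n8}, add states with some successor in Z. Already a fixed point.
Sat(EF (EG (EF ((lock ∨ ¬grant) ∧ (full ∨ lock))))) = {n0, n2, n3, n6, n7, n8}
n1 ∉ Sat(EF (EG (EF ((lock ∨ ¬grant) ∧ (full ∨ lock))))) = {n0, n2, n3, n6, n7, n8}, so the formula does not hold at n1.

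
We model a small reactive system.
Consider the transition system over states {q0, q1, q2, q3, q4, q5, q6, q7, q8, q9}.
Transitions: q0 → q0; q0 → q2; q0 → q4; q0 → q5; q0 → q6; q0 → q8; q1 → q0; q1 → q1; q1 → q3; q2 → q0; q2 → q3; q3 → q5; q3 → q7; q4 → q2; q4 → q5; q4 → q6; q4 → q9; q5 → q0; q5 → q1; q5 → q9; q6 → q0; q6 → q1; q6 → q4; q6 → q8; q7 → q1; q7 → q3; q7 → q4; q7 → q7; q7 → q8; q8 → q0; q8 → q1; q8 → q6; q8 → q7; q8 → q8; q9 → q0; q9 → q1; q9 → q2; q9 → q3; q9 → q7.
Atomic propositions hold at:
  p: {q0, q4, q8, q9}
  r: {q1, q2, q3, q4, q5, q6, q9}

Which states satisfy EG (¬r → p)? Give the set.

{q0, q1, q2, q3, q4, q5, q6, q8, q9}

Sat(¬r) = {q0, q7, q8}
Sat(¬r → p) = {q0, q1, q2, q3, q4, q5, q6, q8, q9}
EG (¬r → p): greatest fixpoint, start Z0 = {q0, q1, q2, q3, q4, q5, q6, q8, q9}, keep only states in Sat with some successor in Z. Already a fixed point.
Sat(EG (¬r → p)) = {q0, q1, q2, q3, q4, q5, q6, q8, q9}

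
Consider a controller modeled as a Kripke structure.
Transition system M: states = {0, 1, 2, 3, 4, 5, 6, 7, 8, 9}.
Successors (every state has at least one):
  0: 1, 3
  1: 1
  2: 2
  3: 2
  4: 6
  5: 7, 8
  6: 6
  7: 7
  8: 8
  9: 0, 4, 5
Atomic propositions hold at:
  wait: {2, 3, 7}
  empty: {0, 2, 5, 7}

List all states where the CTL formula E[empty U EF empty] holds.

EF empty: least fixpoint, start Z0 = {0, 2, 5, 7}, add states with some successor in Z. Z1 = {0, 2, 3, 5, 7, 9}; fixed.
Sat(EF empty) = {0, 2, 3, 5, 7, 9}
E[empty U EF empty]: least fixpoint, start Z0 = Sat(EF empty) = {0, 2, 3, 5, 7, 9}, add states in Sat(empty) with some successor in Z. Already a fixed point.
Sat(E[empty U EF empty]) = {0, 2, 3, 5, 7, 9}

{0, 2, 3, 5, 7, 9}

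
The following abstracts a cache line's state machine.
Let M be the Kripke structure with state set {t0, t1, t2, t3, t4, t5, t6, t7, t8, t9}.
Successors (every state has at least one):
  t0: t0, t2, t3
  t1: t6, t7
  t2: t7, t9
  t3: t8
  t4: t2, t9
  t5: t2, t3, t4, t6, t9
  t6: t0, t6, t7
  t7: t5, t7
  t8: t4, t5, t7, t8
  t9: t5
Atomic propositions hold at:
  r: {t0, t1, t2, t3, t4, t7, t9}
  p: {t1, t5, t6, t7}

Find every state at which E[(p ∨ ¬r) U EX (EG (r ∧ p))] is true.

{t1, t2, t5, t6, t7, t8}

Sat(¬r) = {t5, t6, t8}
Sat(p ∨ ¬r) = {t1, t5, t6, t7, t8}
Sat(r ∧ p) = {t1, t7}
EG (r ∧ p): greatest fixpoint, start Z0 = {t1, t7}, keep only states in Sat with some successor in Z. Already a fixed point.
Sat(EG (r ∧ p)) = {t1, t7}
Sat(EX (EG (r ∧ p))) = {s : some successor in {t1, t7}} = {t1, t2, t6, t7, t8}
E[(p ∨ ¬r) U EX (EG (r ∧ p))]: least fixpoint, start Z0 = Sat(EX (EG (r ∧ p))) = {t1, t2, t6, t7, t8}, add states in Sat(p ∨ ¬r) with some successor in Z. Z1 = {t1, t2, t5, t6, t7, t8}; fixed.
Sat(E[(p ∨ ¬r) U EX (EG (r ∧ p))]) = {t1, t2, t5, t6, t7, t8}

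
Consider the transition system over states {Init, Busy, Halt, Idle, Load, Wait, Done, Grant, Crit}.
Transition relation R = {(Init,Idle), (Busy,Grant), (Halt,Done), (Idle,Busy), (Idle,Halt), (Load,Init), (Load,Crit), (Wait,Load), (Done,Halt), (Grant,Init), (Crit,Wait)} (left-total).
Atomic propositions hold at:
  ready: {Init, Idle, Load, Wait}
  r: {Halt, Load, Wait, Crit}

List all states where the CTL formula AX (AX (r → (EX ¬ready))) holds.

Sat(¬ready) = {Busy, Halt, Done, Grant, Crit}
Sat(EX ¬ready) = {s : some successor in {Busy, Halt, Done, Grant, Crit}} = {Busy, Halt, Idle, Load, Done}
Sat(r → (EX ¬ready)) = {Init, Busy, Halt, Idle, Load, Done, Grant}
Sat(AX (r → (EX ¬ready))) = {s : every successor in {Init, Busy, Halt, Idle, Load, Done, Grant}} = {Init, Busy, Halt, Idle, Wait, Done, Grant}
Sat(AX (AX (r → (EX ¬ready)))) = {s : every successor in {Init, Busy, Halt, Idle, Wait, Done, Grant}} = {Init, Busy, Halt, Idle, Done, Grant, Crit}

{Init, Busy, Halt, Idle, Done, Grant, Crit}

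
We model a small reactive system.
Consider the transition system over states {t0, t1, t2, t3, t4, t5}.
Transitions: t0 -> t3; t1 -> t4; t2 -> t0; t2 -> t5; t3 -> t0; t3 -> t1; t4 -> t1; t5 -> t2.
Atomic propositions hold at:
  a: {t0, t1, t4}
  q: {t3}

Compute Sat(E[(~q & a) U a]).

Sat(~q) = {t0, t1, t2, t4, t5}
Sat(~q & a) = {t0, t1, t4}
E[(~q & a) U a]: least fixpoint, start Z0 = Sat(a) = {t0, t1, t4}, add states in Sat(~q & a) with some successor in Z. Already a fixed point.
Sat(E[(~q & a) U a]) = {t0, t1, t4}

{t0, t1, t4}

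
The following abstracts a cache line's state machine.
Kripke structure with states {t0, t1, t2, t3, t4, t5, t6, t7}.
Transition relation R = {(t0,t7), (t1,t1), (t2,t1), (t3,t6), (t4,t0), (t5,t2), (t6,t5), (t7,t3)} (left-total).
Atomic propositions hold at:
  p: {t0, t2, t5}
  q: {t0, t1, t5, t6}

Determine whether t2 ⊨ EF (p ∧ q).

No

Sat(p ∧ q) = {t0, t5}
EF (p ∧ q): least fixpoint, start Z0 = {t0, t5}, add states with some successor in Z. Z1 = {t0, t4, t5, t6}; Z2 = {t0, t3, t4, t5, t6}; Z3 = {t0, t3, t4, t5, t6, t7}; fixed.
Sat(EF (p ∧ q)) = {t0, t3, t4, t5, t6, t7}
t2 ∉ Sat(EF (p ∧ q)) = {t0, t3, t4, t5, t6, t7}, so the formula does not hold at t2.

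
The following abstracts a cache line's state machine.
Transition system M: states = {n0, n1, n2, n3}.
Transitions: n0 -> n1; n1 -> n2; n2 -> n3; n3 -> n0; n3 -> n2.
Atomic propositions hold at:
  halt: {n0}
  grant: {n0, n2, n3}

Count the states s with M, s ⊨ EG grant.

EG grant: greatest fixpoint, start Z0 = {n0, n2, n3}, keep only states in Sat with some successor in Z. Z1 = {n2, n3}; fixed.
Sat(EG grant) = {n2, n3}
|Sat(EG grant)| = |{n2, n3}| = 2.

2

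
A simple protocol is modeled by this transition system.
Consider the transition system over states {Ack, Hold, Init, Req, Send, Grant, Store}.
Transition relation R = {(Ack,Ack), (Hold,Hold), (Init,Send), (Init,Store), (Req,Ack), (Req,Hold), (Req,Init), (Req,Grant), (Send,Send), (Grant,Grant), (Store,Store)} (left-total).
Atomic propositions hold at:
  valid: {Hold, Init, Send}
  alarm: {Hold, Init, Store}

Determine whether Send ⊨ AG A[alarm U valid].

Yes

A[alarm U valid]: least fixpoint, start Z0 = Sat(valid) = {Hold, Init, Send}, add states in Sat(alarm) with every successor in Z. Already a fixed point.
Sat(A[alarm U valid]) = {Hold, Init, Send}
AG A[alarm U valid]: greatest fixpoint, start Z0 = {Hold, Init, Send}, keep only states in Sat with every successor in Z. Z1 = {Hold, Send}; fixed.
Sat(AG A[alarm U valid]) = {Hold, Send}
Send ∈ Sat(AG A[alarm U valid]) = {Hold, Send}, so the formula holds at Send.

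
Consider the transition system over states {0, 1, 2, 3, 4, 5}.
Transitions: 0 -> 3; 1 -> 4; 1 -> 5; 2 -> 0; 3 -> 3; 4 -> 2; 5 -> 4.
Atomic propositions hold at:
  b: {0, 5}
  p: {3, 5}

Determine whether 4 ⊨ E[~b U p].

No

Sat(~b) = {1, 2, 3, 4}
E[~b U p]: least fixpoint, start Z0 = Sat(p) = {3, 5}, add states in Sat(~b) with some successor in Z. Z1 = {1, 3, 5}; fixed.
Sat(E[~b U p]) = {1, 3, 5}
4 ∉ Sat(E[~b U p]) = {1, 3, 5}, so the formula does not hold at 4.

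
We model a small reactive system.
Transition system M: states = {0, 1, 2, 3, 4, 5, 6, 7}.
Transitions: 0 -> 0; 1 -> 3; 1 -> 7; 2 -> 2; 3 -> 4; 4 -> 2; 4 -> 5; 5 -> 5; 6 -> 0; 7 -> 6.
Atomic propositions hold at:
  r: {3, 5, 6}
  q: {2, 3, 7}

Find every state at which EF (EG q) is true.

{1, 2, 3, 4}

EG q: greatest fixpoint, start Z0 = {2, 3, 7}, keep only states in Sat with some successor in Z. Z1 = {2}; fixed.
Sat(EG q) = {2}
EF (EG q): least fixpoint, start Z0 = {2}, add states with some successor in Z. Z1 = {2, 4}; Z2 = {2, 3, 4}; Z3 = {1, 2, 3, 4}; fixed.
Sat(EF (EG q)) = {1, 2, 3, 4}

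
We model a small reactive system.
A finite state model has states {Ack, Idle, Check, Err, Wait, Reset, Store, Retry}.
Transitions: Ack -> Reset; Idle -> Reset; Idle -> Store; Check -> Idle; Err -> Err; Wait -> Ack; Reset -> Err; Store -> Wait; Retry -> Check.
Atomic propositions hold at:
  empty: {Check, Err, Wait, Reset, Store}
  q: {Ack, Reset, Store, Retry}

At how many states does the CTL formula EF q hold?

EF q: least fixpoint, start Z0 = {Ack, Reset, Store, Retry}, add states with some successor in Z. Z1 = {Ack, Idle, Wait, Reset, Store, Retry}; Z2 = {Ack, Idle, Check, Wait, Reset, Store, Retry}; fixed.
Sat(EF q) = {Ack, Idle, Check, Wait, Reset, Store, Retry}
|Sat(EF q)| = |{Ack, Idle, Check, Wait, Reset, Store, Retry}| = 7.

7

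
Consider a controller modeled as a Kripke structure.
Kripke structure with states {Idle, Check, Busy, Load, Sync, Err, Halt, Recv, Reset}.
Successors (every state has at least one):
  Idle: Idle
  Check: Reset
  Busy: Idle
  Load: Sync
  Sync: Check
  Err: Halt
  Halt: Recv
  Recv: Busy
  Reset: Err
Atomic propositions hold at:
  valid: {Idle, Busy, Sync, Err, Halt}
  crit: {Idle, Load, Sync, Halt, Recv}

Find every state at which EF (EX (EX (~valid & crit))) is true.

Sat(~valid) = {Check, Load, Recv, Reset}
Sat(~valid & crit) = {Load, Recv}
Sat(EX (~valid & crit)) = {s : some successor in {Load, Recv}} = {Halt}
Sat(EX (EX (~valid & crit))) = {s : some successor in {Halt}} = {Err}
EF (EX (EX (~valid & crit))): least fixpoint, start Z0 = {Err}, add states with some successor in Z. Z1 = {Err, Reset}; Z2 = {Check, Err, Reset}; Z3 = {Check, Sync, Err, Reset}; Z4 = {Check, Load, Sync, Err, Reset}; fixed.
Sat(EF (EX (EX (~valid & crit)))) = {Check, Load, Sync, Err, Reset}

{Check, Load, Sync, Err, Reset}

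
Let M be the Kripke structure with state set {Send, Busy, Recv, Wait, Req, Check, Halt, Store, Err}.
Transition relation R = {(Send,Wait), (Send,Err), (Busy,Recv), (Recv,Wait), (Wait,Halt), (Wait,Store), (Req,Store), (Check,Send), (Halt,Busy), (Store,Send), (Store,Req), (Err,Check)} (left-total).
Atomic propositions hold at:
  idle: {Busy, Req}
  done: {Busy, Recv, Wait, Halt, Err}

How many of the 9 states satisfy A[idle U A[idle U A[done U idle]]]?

3

A[done U idle]: least fixpoint, start Z0 = Sat(idle) = {Busy, Req}, add states in Sat(done) with every successor in Z. Z1 = {Busy, Req, Halt}; fixed.
Sat(A[done U idle]) = {Busy, Req, Halt}
A[idle U A[done U idle]]: least fixpoint, start Z0 = Sat(A[done U idle]) = {Busy, Req, Halt}, add states in Sat(idle) with every successor in Z. Already a fixed point.
Sat(A[idle U A[done U idle]]) = {Busy, Req, Halt}
A[idle U A[idle U A[done U idle]]]: least fixpoint, start Z0 = Sat(A[idle U A[done U idle]]) = {Busy, Req, Halt}, add states in Sat(idle) with every successor in Z. Already a fixed point.
Sat(A[idle U A[idle U A[done U idle]]]) = {Busy, Req, Halt}
|Sat(A[idle U A[idle U A[done U idle]]])| = |{Busy, Req, Halt}| = 3.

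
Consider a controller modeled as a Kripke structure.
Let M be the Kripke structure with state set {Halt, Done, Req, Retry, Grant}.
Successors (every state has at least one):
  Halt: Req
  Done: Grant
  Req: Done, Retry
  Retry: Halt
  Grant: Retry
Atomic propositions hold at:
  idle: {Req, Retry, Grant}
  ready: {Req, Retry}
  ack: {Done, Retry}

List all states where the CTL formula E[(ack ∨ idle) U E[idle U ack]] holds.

Sat(ack ∨ idle) = {Done, Req, Retry, Grant}
E[idle U ack]: least fixpoint, start Z0 = Sat(ack) = {Done, Retry}, add states in Sat(idle) with some successor in Z. Z1 = {Done, Req, Retry, Grant}; fixed.
Sat(E[idle U ack]) = {Done, Req, Retry, Grant}
E[(ack ∨ idle) U E[idle U ack]]: least fixpoint, start Z0 = Sat(E[idle U ack]) = {Done, Req, Retry, Grant}, add states in Sat(ack ∨ idle) with some successor in Z. Already a fixed point.
Sat(E[(ack ∨ idle) U E[idle U ack]]) = {Done, Req, Retry, Grant}

{Done, Req, Retry, Grant}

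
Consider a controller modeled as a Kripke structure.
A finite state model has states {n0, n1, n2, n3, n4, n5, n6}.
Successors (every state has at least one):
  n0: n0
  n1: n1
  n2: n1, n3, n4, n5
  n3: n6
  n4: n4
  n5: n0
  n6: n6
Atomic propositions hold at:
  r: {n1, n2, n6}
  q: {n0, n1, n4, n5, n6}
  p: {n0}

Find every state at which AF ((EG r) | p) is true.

EG r: greatest fixpoint, start Z0 = {n1, n2, n6}, keep only states in Sat with some successor in Z. Already a fixed point.
Sat(EG r) = {n1, n2, n6}
Sat((EG r) | p) = {n0, n1, n2, n6}
AF ((EG r) | p): least fixpoint, start Z0 = {n0, n1, n2, n6}, add states with every successor in Z. Z1 = {n0, n1, n2, n3, n5, n6}; fixed.
Sat(AF ((EG r) | p)) = {n0, n1, n2, n3, n5, n6}

{n0, n1, n2, n3, n5, n6}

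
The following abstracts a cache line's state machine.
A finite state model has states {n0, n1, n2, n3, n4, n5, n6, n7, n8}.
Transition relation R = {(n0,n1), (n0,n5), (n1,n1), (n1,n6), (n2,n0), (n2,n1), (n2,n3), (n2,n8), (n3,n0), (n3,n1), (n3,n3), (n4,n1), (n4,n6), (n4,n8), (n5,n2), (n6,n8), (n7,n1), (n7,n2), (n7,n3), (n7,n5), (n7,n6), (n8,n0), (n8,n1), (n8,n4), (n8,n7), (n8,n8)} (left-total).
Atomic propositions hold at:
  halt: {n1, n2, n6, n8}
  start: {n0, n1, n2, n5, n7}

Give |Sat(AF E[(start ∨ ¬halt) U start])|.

Sat(¬halt) = {n0, n3, n4, n5, n7}
Sat(start ∨ ¬halt) = {n0, n1, n2, n3, n4, n5, n7}
E[(start ∨ ¬halt) U start]: least fixpoint, start Z0 = Sat(start) = {n0, n1, n2, n5, n7}, add states in Sat(start ∨ ¬halt) with some successor in Z. Z1 = {n0, n1, n2, n3, n4, n5, n7}; fixed.
Sat(E[(start ∨ ¬halt) U start]) = {n0, n1, n2, n3, n4, n5, n7}
AF E[(start ∨ ¬halt) U start]: least fixpoint, start Z0 = {n0, n1, n2, n3, n4, n5, n7}, add states with every successor in Z. Already a fixed point.
Sat(AF E[(start ∨ ¬halt) U start]) = {n0, n1, n2, n3, n4, n5, n7}
|Sat(AF E[(start ∨ ¬halt) U start])| = |{n0, n1, n2, n3, n4, n5, n7}| = 7.

7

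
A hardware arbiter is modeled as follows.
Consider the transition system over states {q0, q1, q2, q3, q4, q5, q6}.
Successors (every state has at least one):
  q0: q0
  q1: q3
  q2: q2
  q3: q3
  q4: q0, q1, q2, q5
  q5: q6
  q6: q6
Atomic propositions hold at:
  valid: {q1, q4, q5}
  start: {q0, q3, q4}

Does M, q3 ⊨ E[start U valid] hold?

E[start U valid]: least fixpoint, start Z0 = Sat(valid) = {q1, q4, q5}, add states in Sat(start) with some successor in Z. Already a fixed point.
Sat(E[start U valid]) = {q1, q4, q5}
q3 ∉ Sat(E[start U valid]) = {q1, q4, q5}, so the formula does not hold at q3.

No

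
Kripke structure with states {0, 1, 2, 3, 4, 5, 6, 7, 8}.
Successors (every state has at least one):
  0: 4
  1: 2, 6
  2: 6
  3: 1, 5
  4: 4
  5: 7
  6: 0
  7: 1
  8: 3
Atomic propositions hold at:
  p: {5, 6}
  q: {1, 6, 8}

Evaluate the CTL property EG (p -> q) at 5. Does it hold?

No

Sat(p -> q) = {0, 1, 2, 3, 4, 6, 7, 8}
EG (p -> q): greatest fixpoint, start Z0 = {0, 1, 2, 3, 4, 6, 7, 8}, keep only states in Sat with some successor in Z. Already a fixed point.
Sat(EG (p -> q)) = {0, 1, 2, 3, 4, 6, 7, 8}
5 ∉ Sat(EG (p -> q)) = {0, 1, 2, 3, 4, 6, 7, 8}, so the formula does not hold at 5.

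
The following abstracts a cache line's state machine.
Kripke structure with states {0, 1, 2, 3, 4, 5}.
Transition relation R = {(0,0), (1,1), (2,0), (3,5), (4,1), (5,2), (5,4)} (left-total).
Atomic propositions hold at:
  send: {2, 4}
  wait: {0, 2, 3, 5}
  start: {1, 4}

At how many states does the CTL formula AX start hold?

Sat(AX start) = {s : every successor in {1, 4}} = {1, 4}
|Sat(AX start)| = |{1, 4}| = 2.

2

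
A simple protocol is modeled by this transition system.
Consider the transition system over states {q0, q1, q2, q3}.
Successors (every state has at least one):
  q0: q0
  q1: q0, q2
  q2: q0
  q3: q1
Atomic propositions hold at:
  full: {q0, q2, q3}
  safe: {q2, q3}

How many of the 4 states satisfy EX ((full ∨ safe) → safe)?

Sat(full ∨ safe) = {q0, q2, q3}
Sat((full ∨ safe) → safe) = {q1, q2, q3}
Sat(EX ((full ∨ safe) → safe)) = {s : some successor in {q1, q2, q3}} = {q1, q3}
|Sat(EX ((full ∨ safe) → safe))| = |{q1, q3}| = 2.

2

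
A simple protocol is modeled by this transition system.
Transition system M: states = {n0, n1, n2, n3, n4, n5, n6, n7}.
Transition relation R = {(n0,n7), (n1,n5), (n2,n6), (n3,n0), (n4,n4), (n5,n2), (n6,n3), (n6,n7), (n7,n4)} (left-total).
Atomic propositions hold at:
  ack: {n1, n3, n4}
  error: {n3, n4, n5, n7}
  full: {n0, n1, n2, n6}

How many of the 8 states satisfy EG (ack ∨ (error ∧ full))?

Sat(error ∧ full) = ∅
Sat(ack ∨ (error ∧ full)) = {n1, n3, n4}
EG (ack ∨ (error ∧ full)): greatest fixpoint, start Z0 = {n1, n3, n4}, keep only states in Sat with some successor in Z. Z1 = {n4}; fixed.
Sat(EG (ack ∨ (error ∧ full))) = {n4}
|Sat(EG (ack ∨ (error ∧ full)))| = |{n4}| = 1.

1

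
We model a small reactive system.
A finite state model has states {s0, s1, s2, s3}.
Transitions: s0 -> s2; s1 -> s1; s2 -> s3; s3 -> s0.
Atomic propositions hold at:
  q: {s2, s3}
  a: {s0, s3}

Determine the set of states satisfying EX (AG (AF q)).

AF q: least fixpoint, start Z0 = {s2, s3}, add states with every successor in Z. Z1 = {s0, s2, s3}; fixed.
Sat(AF q) = {s0, s2, s3}
AG (AF q): greatest fixpoint, start Z0 = {s0, s2, s3}, keep only states in Sat with every successor in Z. Already a fixed point.
Sat(AG (AF q)) = {s0, s2, s3}
Sat(EX (AG (AF q))) = {s : some successor in {s0, s2, s3}} = {s0, s2, s3}

{s0, s2, s3}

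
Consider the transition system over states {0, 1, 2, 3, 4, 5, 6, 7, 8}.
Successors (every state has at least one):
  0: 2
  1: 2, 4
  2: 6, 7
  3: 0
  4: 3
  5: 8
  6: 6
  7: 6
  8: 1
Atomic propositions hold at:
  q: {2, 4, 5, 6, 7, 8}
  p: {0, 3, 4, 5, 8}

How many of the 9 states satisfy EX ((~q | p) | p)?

5

Sat(~q) = {0, 1, 3}
Sat(~q | p) = {0, 1, 3, 4, 5, 8}
Sat((~q | p) | p) = {0, 1, 3, 4, 5, 8}
Sat(EX ((~q | p) | p)) = {s : some successor in {0, 1, 3, 4, 5, 8}} = {1, 3, 4, 5, 8}
|Sat(EX ((~q | p) | p))| = |{1, 3, 4, 5, 8}| = 5.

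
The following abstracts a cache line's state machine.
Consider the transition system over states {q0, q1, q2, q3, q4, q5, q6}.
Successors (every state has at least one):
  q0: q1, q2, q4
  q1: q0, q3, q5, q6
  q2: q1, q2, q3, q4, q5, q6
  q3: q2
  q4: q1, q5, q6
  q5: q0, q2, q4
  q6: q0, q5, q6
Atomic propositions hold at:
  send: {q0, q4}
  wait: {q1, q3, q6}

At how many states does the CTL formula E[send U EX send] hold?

Sat(EX send) = {s : some successor in {q0, q4}} = {q0, q1, q2, q5, q6}
E[send U EX send]: least fixpoint, start Z0 = Sat(EX send) = {q0, q1, q2, q5, q6}, add states in Sat(send) with some successor in Z. Z1 = {q0, q1, q2, q4, q5, q6}; fixed.
Sat(E[send U EX send]) = {q0, q1, q2, q4, q5, q6}
|Sat(E[send U EX send])| = |{q0, q1, q2, q4, q5, q6}| = 6.

6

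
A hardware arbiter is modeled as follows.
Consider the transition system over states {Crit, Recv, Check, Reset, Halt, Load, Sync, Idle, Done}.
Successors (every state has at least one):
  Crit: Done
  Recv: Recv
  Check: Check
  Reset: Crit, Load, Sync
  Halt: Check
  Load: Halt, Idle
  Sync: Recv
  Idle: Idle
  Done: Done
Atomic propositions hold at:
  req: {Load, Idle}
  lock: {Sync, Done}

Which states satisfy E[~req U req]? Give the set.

{Reset, Load, Idle}

Sat(~req) = {Crit, Recv, Check, Reset, Halt, Sync, Done}
E[~req U req]: least fixpoint, start Z0 = Sat(req) = {Load, Idle}, add states in Sat(~req) with some successor in Z. Z1 = {Reset, Load, Idle}; fixed.
Sat(E[~req U req]) = {Reset, Load, Idle}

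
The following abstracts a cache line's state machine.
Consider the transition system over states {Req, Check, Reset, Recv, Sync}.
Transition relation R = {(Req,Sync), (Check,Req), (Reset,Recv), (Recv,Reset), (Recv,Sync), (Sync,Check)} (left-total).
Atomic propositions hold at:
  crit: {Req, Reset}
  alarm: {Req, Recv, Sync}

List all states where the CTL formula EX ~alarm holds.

{Recv, Sync}

Sat(~alarm) = {Check, Reset}
Sat(EX ~alarm) = {s : some successor in {Check, Reset}} = {Recv, Sync}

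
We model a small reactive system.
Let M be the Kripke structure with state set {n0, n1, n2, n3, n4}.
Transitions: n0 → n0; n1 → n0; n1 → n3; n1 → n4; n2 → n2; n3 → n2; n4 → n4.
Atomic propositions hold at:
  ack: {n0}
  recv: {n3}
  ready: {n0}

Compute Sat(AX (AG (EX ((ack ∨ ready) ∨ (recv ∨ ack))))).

Sat(ack ∨ ready) = {n0}
Sat(recv ∨ ack) = {n0, n3}
Sat((ack ∨ ready) ∨ (recv ∨ ack)) = {n0, n3}
Sat(EX ((ack ∨ ready) ∨ (recv ∨ ack))) = {s : some successor in {n0, n3}} = {n0, n1}
AG (EX ((ack ∨ ready) ∨ (recv ∨ ack))): greatest fixpoint, start Z0 = {n0, n1}, keep only states in Sat with every successor in Z. Z1 = {n0}; fixed.
Sat(AG (EX ((ack ∨ ready) ∨ (recv ∨ ack)))) = {n0}
Sat(AX (AG (EX ((ack ∨ ready) ∨ (recv ∨ ack))))) = {s : every successor in {n0}} = {n0}

{n0}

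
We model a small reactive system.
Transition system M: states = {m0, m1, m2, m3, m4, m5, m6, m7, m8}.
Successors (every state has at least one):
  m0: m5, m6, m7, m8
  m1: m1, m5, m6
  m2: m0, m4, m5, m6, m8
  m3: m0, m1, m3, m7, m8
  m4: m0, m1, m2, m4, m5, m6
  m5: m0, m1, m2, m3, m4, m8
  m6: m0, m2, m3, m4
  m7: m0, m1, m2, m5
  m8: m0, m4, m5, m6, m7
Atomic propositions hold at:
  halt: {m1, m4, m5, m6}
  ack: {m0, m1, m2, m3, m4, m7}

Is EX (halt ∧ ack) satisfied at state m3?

Sat(halt ∧ ack) = {m1, m4}
Sat(EX (halt ∧ ack)) = {s : some successor in {m1, m4}} = {m1, m2, m3, m4, m5, m6, m7, m8}
m3 ∈ Sat(EX (halt ∧ ack)) = {m1, m2, m3, m4, m5, m6, m7, m8}, so the formula holds at m3.

Yes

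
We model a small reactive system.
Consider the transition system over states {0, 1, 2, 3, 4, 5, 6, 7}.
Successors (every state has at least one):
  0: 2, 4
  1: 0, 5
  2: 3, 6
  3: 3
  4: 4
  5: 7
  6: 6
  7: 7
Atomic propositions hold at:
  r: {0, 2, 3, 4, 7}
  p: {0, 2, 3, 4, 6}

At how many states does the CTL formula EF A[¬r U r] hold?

Sat(¬r) = {1, 5, 6}
A[¬r U r]: least fixpoint, start Z0 = Sat(r) = {0, 2, 3, 4, 7}, add states in Sat(¬r) with every successor in Z. Z1 = {0, 2, 3, 4, 5, 7}; Z2 = {0, 1, 2, 3, 4, 5, 7}; fixed.
Sat(A[¬r U r]) = {0, 1, 2, 3, 4, 5, 7}
EF A[¬r U r]: least fixpoint, start Z0 = {0, 1, 2, 3, 4, 5, 7}, add states with some successor in Z. Already a fixed point.
Sat(EF A[¬r U r]) = {0, 1, 2, 3, 4, 5, 7}
|Sat(EF A[¬r U r])| = |{0, 1, 2, 3, 4, 5, 7}| = 7.

7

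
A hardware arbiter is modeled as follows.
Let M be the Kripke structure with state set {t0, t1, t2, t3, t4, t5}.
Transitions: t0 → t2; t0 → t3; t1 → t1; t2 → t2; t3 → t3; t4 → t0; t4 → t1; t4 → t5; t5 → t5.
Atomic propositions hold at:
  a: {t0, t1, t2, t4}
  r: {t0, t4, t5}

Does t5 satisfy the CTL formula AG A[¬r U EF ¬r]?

No

Sat(¬r) = {t1, t2, t3}
EF ¬r: least fixpoint, start Z0 = {t1, t2, t3}, add states with some successor in Z. Z1 = {t0, t1, t2, t3, t4}; fixed.
Sat(EF ¬r) = {t0, t1, t2, t3, t4}
A[¬r U EF ¬r]: least fixpoint, start Z0 = Sat(EF ¬r) = {t0, t1, t2, t3, t4}, add states in Sat(¬r) with every successor in Z. Already a fixed point.
Sat(A[¬r U EF ¬r]) = {t0, t1, t2, t3, t4}
AG A[¬r U EF ¬r]: greatest fixpoint, start Z0 = {t0, t1, t2, t3, t4}, keep only states in Sat with every successor in Z. Z1 = {t0, t1, t2, t3}; fixed.
Sat(AG A[¬r U EF ¬r]) = {t0, t1, t2, t3}
t5 ∉ Sat(AG A[¬r U EF ¬r]) = {t0, t1, t2, t3}, so the formula does not hold at t5.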